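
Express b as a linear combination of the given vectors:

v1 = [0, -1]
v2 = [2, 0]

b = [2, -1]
c1 = 1, c2 = 1

b = 1·v1 + 1·v2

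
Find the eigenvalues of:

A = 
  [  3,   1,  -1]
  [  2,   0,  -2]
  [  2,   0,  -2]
λ = 0, 3, -2

Characteristic polynomial: det(λI - A) = λ³ - λ² - 6λ
The constant term is 0, so λ = 0 is a root: p(λ) = λ(λ² - λ - 6)
λ² - λ - 6 = (λ + 2)(λ - 3)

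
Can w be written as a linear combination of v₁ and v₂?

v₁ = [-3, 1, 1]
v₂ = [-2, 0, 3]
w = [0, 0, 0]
Yes

Form the augmented matrix and row-reduce:
[v₁|v₂|w] = 
  [ -3,  -2,   0]
  [  1,   0,   0]
  [  1,   3,   0]
R2 → R2 + (1/3)·R1
R3 → R3 + (1/3)·R1
R3 → R3 + (7/2)·R2
REF = 
  [  -3,   -2,    0]
  [   0, -2/3,    0]
  [   0,    0,    0]

No row of the form [0 0 | nonzero], so the system is consistent. Back-substitution gives c₁ = 0, c₂ = 0: w = (0)·v₁ + (0)·v₂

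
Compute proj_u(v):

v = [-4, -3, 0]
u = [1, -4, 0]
proj_u(v) = [8/17, -32/17, 0]

v·u = (-4)(1) + (-3)(-4) + (0)(0) = 8
u·u = (1)² + (-4)² + (0)² = 17
proj_u(v) = (v·u / u·u) × u = (8/17) × u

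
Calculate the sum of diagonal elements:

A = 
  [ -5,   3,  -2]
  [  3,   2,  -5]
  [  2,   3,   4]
1

tr(A) = -5 + 2 + 4 = 1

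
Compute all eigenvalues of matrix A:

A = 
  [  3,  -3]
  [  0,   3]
λ = 3, 3

tr(A) = 6, det(A) = 9
Characteristic polynomial: λ² - tr(A)λ + det(A) = λ² - 6λ + 9
λ² - 6λ + 9 = (λ - 3)²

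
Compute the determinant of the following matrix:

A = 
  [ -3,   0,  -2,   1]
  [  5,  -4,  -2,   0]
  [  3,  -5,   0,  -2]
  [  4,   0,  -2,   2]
Cofactor expansion along row 1: det(A) = a₁₁M₁₁ - a₁₂M₁₂ + a₁₃M₁₃ - a₁₄M₁₄

M₁₁ = det[[-4, -2, 0]; [-5, 0, -2]; [0, -2, 2]]
  = (-4)·((0)(2) - (-2)(-2)) - (-2)·((-5)(2) - (-2)(0)) + (0)·((-5)(-2) - (0)(0))
  = (-4)(-4) - (-2)(-10) + (0)(10)
  = -4
M₁₂ = det[[5, -2, 0]; [3, 0, -2]; [4, -2, 2]]
  = (5)·((0)(2) - (-2)(-2)) - (-2)·((3)(2) - (-2)(4)) + (0)·((3)(-2) - (0)(4))
  = (5)(-4) - (-2)(14) + (0)(-6)
  = 8
M₁₃ = det[[5, -4, 0]; [3, -5, -2]; [4, 0, 2]]
  = (5)·((-5)(2) - (-2)(0)) - (-4)·((3)(2) - (-2)(4)) + (0)·((3)(0) - (-5)(4))
  = (5)(-10) - (-4)(14) + (0)(20)
  = 6
M₁₄ = det[[5, -4, -2]; [3, -5, 0]; [4, 0, -2]]
  = (5)·((-5)(-2) - (0)(0)) - (-4)·((3)(-2) - (0)(4)) + (-2)·((3)(0) - (-5)(4))
  = (5)(10) - (-4)(-6) + (-2)(20)
  = -14

det(A) = (-3)(-4) - (0)(8) + (-2)(6) - (1)(-14) = 14

det(A) = 14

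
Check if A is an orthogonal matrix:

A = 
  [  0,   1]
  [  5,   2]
No

AᵀA = 
  [ 25,  10]
  [ 10,   5]
≠ I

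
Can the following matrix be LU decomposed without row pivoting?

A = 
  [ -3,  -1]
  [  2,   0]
Yes.
A[1,1] = -3 ≠ 0, so Gaussian elimination proceeds without a row swap: multiplier ℓ₂₁ = (2)/(-3) = -2/3, and U[2,2] = 0 - (-2/3)(-1) = -2/3.
L = 
  [   1,    0]
  [-2/3,    1]
U = 
  [  -3,   -1]
  [   0, -2/3]
Check row 2 of LU: [(-2/3)(-3), (-2/3)(-1) + (-2/3)] = [2, 0] = row 2 of A ✓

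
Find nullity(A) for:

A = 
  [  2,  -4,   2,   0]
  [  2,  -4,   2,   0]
nullity(A) = 3

Row reduce:
R2 → R2 - (1)·R1
REF = 
  [  2,  -4,   2,   0]
  [  0,   0,   0,   0]
Pivot columns: 1 → 1 pivot.
rank(A) = 1, so nullity(A) = 4 - 1 = 3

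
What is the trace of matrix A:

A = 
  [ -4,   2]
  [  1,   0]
-4

tr(A) = -4 + 0 = -4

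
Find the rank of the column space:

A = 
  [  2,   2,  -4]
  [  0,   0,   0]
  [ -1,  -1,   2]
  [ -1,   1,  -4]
Row reduce:
R3 → R3 + (1/2)·R1
R4 → R4 + (1/2)·R1
Swap R2 ↔ R4
REF = 
  [  2,   2,  -4]
  [  0,   2,  -6]
  [  0,   0,   0]
  [  0,   0,   0]
Pivot columns: 1, 2 → 2 pivots.
dim(Col(A)) = number of pivot columns = 2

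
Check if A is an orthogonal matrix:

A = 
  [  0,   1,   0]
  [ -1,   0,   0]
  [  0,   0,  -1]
Yes

AᵀA = 
  [  1,   0,   0]
  [  0,   1,   0]
  [  0,   0,   1]
= I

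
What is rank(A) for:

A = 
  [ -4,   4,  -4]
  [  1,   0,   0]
rank(A) = 2

Row reduce:
R2 → R2 + (1/4)·R1
REF = 
  [ -4,   4,  -4]
  [  0,   1,  -1]
Pivot columns: 1, 2 → 2 pivots.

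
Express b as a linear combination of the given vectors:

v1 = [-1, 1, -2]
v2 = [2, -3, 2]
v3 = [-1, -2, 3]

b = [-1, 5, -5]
c1 = 0, c2 = -1, c3 = -1

b = 0·v1 + -1·v2 + -1·v3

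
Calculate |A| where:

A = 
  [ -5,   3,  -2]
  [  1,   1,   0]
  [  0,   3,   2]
Cofactor expansion along row 1:
det(A) = (-5)·((1)(2) - (0)(3)) - (3)·((1)(2) - (0)(0)) + (-2)·((1)(3) - (1)(0))
  = (-5)(2) - (3)(2) + (-2)(3)
  = -22

det(A) = -22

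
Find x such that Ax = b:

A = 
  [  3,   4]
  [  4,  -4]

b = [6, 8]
x = [2, 0]

Row reduce the augmented matrix [A|b]:
R2 → R2 - (4/3)·R1
REF = 
  [    3,     4,     6]
  [    0, -28/3,     0]

Back-substitution:
x₂ = 0 / (-28/3) = 0
x₁ = (6 - (4)(0)) / 3 = 2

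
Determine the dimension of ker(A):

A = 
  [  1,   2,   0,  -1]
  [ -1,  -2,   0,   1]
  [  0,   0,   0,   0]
nullity(A) = 3

Row reduce:
R2 → R2 + (1)·R1
REF = 
  [  1,   2,   0,  -1]
  [  0,   0,   0,   0]
  [  0,   0,   0,   0]
Pivot columns: 1 → 1 pivot.
rank(A) = 1, so nullity(A) = 4 - 1 = 3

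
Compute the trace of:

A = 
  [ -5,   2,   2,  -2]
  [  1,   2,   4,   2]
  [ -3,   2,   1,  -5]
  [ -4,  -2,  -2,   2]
0

tr(A) = -5 + 2 + 1 + 2 = 0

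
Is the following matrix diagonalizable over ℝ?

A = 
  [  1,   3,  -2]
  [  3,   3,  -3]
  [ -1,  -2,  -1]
Yes

Characteristic polynomial: det(λI - A) = λ³ - 3λ² - 18λ - 15
By the rational root theorem any rational root is an integer dividing 15; none of those is a root, so p(λ) has no rational roots and hence (being an irreducible cubic) no repeated roots.
Discriminant of the cubic: Δ = 3969
Δ > 0 ⇒ three distinct real eigenvalues: λ ≈ -2.138, -1.121, 6.259
Three distinct real eigenvalues, so A has 3 independent eigenvectors.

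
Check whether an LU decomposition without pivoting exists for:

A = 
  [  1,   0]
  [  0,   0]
Yes.
A[1,1] = 1 ≠ 0, so Gaussian elimination proceeds without a row swap: multiplier ℓ₂₁ = (0)/(1) = 0, and U[2,2] = 0 - (0)(0) = 0.
L = 
  [  1,   0]
  [  0,   1]
U = 
  [  1,   0]
  [  0,   0]
Check row 2 of LU: [(0)(1), (0)(0) + 0] = [0, 0] = row 2 of A ✓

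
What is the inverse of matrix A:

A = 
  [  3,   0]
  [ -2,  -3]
det(A) = (3)(-3) - (0)(-2) = -9
For a 2×2 matrix, A⁻¹ = (1/det(A)) · [[d, -b], [-c, a]]
    = (-1/9) · [[-3, 0], [2, 3]]

A⁻¹ = 
  [ 1/3,    0]
  [-2/9, -1/3]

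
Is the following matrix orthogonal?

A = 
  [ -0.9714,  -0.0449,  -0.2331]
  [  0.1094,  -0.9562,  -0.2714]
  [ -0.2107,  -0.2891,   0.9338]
Yes

AᵀA = 
  [  1,  -0.0001,   0]
  [ -0.0001,   0.9999,   0]
  [  0,   0,   1]
≈ I (equal to I up to the 4-dp rounding of the entries)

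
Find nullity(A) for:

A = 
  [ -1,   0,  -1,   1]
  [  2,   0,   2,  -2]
nullity(A) = 3

Row reduce:
R2 → R2 + (2)·R1
REF = 
  [ -1,   0,  -1,   1]
  [  0,   0,   0,   0]
Pivot columns: 1 → 1 pivot.
rank(A) = 1, so nullity(A) = 4 - 1 = 3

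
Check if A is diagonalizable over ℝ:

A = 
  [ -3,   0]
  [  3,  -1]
Yes

tr(A) = -4, det(A) = 3
Characteristic polynomial: λ² - tr(A)λ + det(A) = λ² + 4λ + 3
λ² + 4λ + 3 = (λ + 3)(λ + 1)
Eigenvalues: -1, -3
λ=-3: alg. mult. = 1, geom. mult. = 2 - rank(A - (-3)I) = 2 - 1 = 1
λ=-1: alg. mult. = 1, geom. mult. = 2 - rank(A - (-1)I) = 2 - 1 = 1
Sum of geometric multiplicities equals n, so A has n independent eigenvectors.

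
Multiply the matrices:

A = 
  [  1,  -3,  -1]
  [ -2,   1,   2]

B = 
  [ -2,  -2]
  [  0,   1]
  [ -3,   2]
A is 2×3 and B is 3×2, so AB is 2×2. Each entry is (row of A)·(column of B):
AB[1,1] = (1)(-2) + (-3)(0) + (-1)(-3) = 1
AB[1,2] = (1)(-2) + (-3)(1) + (-1)(2) = -7
AB[2,1] = (-2)(-2) + (1)(0) + (2)(-3) = -2
AB[2,2] = (-2)(-2) + (1)(1) + (2)(2) = 9

AB = 
  [  1,  -7]
  [ -2,   9]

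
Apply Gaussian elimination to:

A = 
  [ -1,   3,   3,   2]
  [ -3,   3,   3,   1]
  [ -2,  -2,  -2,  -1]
Row operations:
R2 → R2 - (3)·R1
R3 → R3 - (2)·R1
R3 → R3 - (4/3)·R2

Resulting echelon form:
REF = 
  [ -1,   3,   3,   2]
  [  0,  -6,  -6,  -5]
  [  0,   0,   0, 5/3]

Rank = 3 (number of non-zero pivot rows).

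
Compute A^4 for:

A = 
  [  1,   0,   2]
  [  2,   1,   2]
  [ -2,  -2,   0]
A² = A·A:
A²[1,1] = (1)(1) + (0)(2) + (2)(-2) = -3
A²[1,2] = (1)(0) + (0)(1) + (2)(-2) = -4
A²[1,3] = (1)(2) + (0)(2) + (2)(0) = 2
A²[2,1] = (2)(1) + (1)(2) + (2)(-2) = 0
A²[2,2] = (2)(0) + (1)(1) + (2)(-2) = -3
A²[2,3] = (2)(2) + (1)(2) + (2)(0) = 6
A²[3,1] = (-2)(1) + (-2)(2) + (0)(-2) = -6
A²[3,2] = (-2)(0) + (-2)(1) + (0)(-2) = -2
A²[3,3] = (-2)(2) + (-2)(2) + (0)(0) = -8
A² = 
  [ -3,  -4,   2]
  [  0,  -3,   6]
  [ -6,  -2,  -8]

A^3 = A^2·A:
A^3[1,1] = (-3)(1) + (-4)(2) + (2)(-2) = -15
A^3[1,2] = (-3)(0) + (-4)(1) + (2)(-2) = -8
A^3[1,3] = (-3)(2) + (-4)(2) + (2)(0) = -14
A^3[2,1] = (0)(1) + (-3)(2) + (6)(-2) = -18
A^3[2,2] = (0)(0) + (-3)(1) + (6)(-2) = -15
A^3[2,3] = (0)(2) + (-3)(2) + (6)(0) = -6
A^3[3,1] = (-6)(1) + (-2)(2) + (-8)(-2) = 6
A^3[3,2] = (-6)(0) + (-2)(1) + (-8)(-2) = 14
A^3[3,3] = (-6)(2) + (-2)(2) + (-8)(0) = -16
A^3 = 
  [-15,  -8, -14]
  [-18, -15,  -6]
  [  6,  14, -16]

A^4 = A^3·A:
A^4[1,1] = (-15)(1) + (-8)(2) + (-14)(-2) = -3
A^4[1,2] = (-15)(0) + (-8)(1) + (-14)(-2) = 20
A^4[1,3] = (-15)(2) + (-8)(2) + (-14)(0) = -46
A^4[2,1] = (-18)(1) + (-15)(2) + (-6)(-2) = -36
A^4[2,2] = (-18)(0) + (-15)(1) + (-6)(-2) = -3
A^4[2,3] = (-18)(2) + (-15)(2) + (-6)(0) = -66
A^4[3,1] = (6)(1) + (14)(2) + (-16)(-2) = 66
A^4[3,2] = (6)(0) + (14)(1) + (-16)(-2) = 46
A^4[3,3] = (6)(2) + (14)(2) + (-16)(0) = 40
A^4 = 
  [ -3,  20, -46]
  [-36,  -3, -66]
  [ 66,  46,  40]

Therefore
A^4 = 
  [ -3,  20, -46]
  [-36,  -3, -66]
  [ 66,  46,  40]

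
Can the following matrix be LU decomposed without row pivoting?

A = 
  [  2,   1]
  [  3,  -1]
Yes.
A[1,1] = 2 ≠ 0, so Gaussian elimination proceeds without a row swap: multiplier ℓ₂₁ = (3)/(2) = 3/2, and U[2,2] = -1 - (3/2)(1) = -5/2.
L = 
  [  1,   0]
  [3/2,   1]
U = 
  [   2,    1]
  [   0, -5/2]
Check row 2 of LU: [(3/2)(2), (3/2)(1) + (-5/2)] = [3, -1] = row 2 of A ✓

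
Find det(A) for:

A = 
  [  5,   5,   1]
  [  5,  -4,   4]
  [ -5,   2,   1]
Cofactor expansion along row 1:
det(A) = (5)·((-4)(1) - (4)(2)) - (5)·((5)(1) - (4)(-5)) + (1)·((5)(2) - (-4)(-5))
  = (5)(-12) - (5)(25) + (1)(-10)
  = -195

det(A) = -195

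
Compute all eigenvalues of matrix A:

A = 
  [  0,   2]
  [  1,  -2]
tr(A) = -2, det(A) = -2
Characteristic polynomial: λ² - tr(A)λ + det(A) = λ² + 2λ - 2
λ² + 2λ - 2 = 0  ⇒  λ = (-2 ± √((2)² - 4·(-2)))/2 = (-2 ± √(12))/2
  = -1 + √3,  -1 - √3

λ = -1 + √3, -1 - √3  (≈ 0.7321, -2.732)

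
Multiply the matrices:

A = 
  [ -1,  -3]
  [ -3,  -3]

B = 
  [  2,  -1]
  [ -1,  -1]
AB = 
  [  1,   4]
  [ -3,   6]

A is 2×2 and B is 2×2, so AB is 2×2. Each entry is (row of A)·(column of B):
AB[1,1] = (-1)(2) + (-3)(-1) = 1
AB[1,2] = (-1)(-1) + (-3)(-1) = 4
AB[2,1] = (-3)(2) + (-3)(-1) = -3
AB[2,2] = (-3)(-1) + (-3)(-1) = 6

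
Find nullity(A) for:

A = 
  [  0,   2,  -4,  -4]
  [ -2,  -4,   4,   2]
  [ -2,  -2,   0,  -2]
nullity(A) = 2

Row reduce:
Swap R1 ↔ R2
R3 → R3 - (1)·R1
R3 → R3 - (1)·R2
REF = 
  [ -2,  -4,   4,   2]
  [  0,   2,  -4,  -4]
  [  0,   0,   0,   0]
Pivot columns: 1, 2 → 2 pivots.
rank(A) = 2, so nullity(A) = 4 - 2 = 2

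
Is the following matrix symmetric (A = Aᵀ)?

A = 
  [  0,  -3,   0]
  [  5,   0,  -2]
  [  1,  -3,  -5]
No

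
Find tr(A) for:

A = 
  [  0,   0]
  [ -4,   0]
0

tr(A) = 0 + 0 = 0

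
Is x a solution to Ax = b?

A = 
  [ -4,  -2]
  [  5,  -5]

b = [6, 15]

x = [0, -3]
Yes

Ax = [6, 15] = b ✓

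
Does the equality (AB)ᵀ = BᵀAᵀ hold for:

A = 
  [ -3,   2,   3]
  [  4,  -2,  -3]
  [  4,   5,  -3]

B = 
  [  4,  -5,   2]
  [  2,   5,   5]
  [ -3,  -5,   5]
Yes

(AB)ᵀ = 
  [-17,  21,  35]
  [ 10, -15,  20]
  [ 19, -17,  18]

BᵀAᵀ = 
  [-17,  21,  35]
  [ 10, -15,  20]
  [ 19, -17,  18]

Both sides are equal — this is the standard identity (AB)ᵀ = BᵀAᵀ, which holds for all A, B.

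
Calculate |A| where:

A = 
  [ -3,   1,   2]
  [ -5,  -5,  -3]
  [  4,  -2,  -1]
Cofactor expansion along row 1:
det(A) = (-3)·((-5)(-1) - (-3)(-2)) - (1)·((-5)(-1) - (-3)(4)) + (2)·((-5)(-2) - (-5)(4))
  = (-3)(-1) - (1)(17) + (2)(30)
  = 46

det(A) = 46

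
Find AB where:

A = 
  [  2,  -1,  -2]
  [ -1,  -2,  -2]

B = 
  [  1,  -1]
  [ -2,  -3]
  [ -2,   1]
AB = 
  [  8,  -1]
  [  7,   5]

A is 2×3 and B is 3×2, so AB is 2×2. Each entry is (row of A)·(column of B):
AB[1,1] = (2)(1) + (-1)(-2) + (-2)(-2) = 8
AB[1,2] = (2)(-1) + (-1)(-3) + (-2)(1) = -1
AB[2,1] = (-1)(1) + (-2)(-2) + (-2)(-2) = 7
AB[2,2] = (-1)(-1) + (-2)(-3) + (-2)(1) = 5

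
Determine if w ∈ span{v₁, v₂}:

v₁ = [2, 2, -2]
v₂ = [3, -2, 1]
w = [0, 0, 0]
Yes

Form the augmented matrix and row-reduce:
[v₁|v₂|w] = 
  [  2,   3,   0]
  [  2,  -2,   0]
  [ -2,   1,   0]
R2 → R2 - (1)·R1
R3 → R3 + (1)·R1
R3 → R3 + (4/5)·R2
REF = 
  [  2,   3,   0]
  [  0,  -5,   0]
  [  0,   0,   0]

No row of the form [0 0 | nonzero], so the system is consistent. Back-substitution gives c₁ = 0, c₂ = 0: w = (0)·v₁ + (0)·v₂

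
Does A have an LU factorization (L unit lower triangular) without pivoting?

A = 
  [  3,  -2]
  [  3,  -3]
Yes.
A[1,1] = 3 ≠ 0, so Gaussian elimination proceeds without a row swap: multiplier ℓ₂₁ = (3)/(3) = 1, and U[2,2] = -3 - (1)(-2) = -1.
L = 
  [  1,   0]
  [  1,   1]
U = 
  [  3,  -2]
  [  0,  -1]
Check row 2 of LU: [(1)(3), (1)(-2) + (-1)] = [3, -3] = row 2 of A ✓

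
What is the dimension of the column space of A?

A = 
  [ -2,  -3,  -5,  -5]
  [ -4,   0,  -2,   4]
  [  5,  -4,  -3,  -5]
dim(Col(A)) = 3

Row reduce:
R2 → R2 - (2)·R1
R3 → R3 + (5/2)·R1
R3 → R3 + (23/12)·R2
REF = 
  [  -2,   -3,   -5,   -5]
  [   0,    6,    8,   14]
  [   0,    0, -1/6, 28/3]
Pivot columns: 1, 2, 3 → 3 pivots.
dim(Col(A)) = number of pivot columns = 3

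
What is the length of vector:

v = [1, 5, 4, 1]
6.557

||v||₂ = √((1)² + (5)² + (4)² + (1)²) = √43 = 6.557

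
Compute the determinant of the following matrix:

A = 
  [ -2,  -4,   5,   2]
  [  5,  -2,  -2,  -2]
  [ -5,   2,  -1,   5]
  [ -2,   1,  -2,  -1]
Cofactor expansion along row 1: det(A) = a₁₁M₁₁ - a₁₂M₁₂ + a₁₃M₁₃ - a₁₄M₁₄

M₁₁ = det[[-2, -2, -2]; [2, -1, 5]; [1, -2, -1]]
  = (-2)·((-1)(-1) - (5)(-2)) - (-2)·((2)(-1) - (5)(1)) + (-2)·((2)(-2) - (-1)(1))
  = (-2)(11) - (-2)(-7) + (-2)(-3)
  = -30
M₁₂ = det[[5, -2, -2]; [-5, -1, 5]; [-2, -2, -1]]
  = (5)·((-1)(-1) - (5)(-2)) - (-2)·((-5)(-1) - (5)(-2)) + (-2)·((-5)(-2) - (-1)(-2))
  = (5)(11) - (-2)(15) + (-2)(8)
  = 69
M₁₃ = det[[5, -2, -2]; [-5, 2, 5]; [-2, 1, -1]]
  = (5)·((2)(-1) - (5)(1)) - (-2)·((-5)(-1) - (5)(-2)) + (-2)·((-5)(1) - (2)(-2))
  = (5)(-7) - (-2)(15) + (-2)(-1)
  = -3
M₁₄ = det[[5, -2, -2]; [-5, 2, -1]; [-2, 1, -2]]
  = (5)·((2)(-2) - (-1)(1)) - (-2)·((-5)(-2) - (-1)(-2)) + (-2)·((-5)(1) - (2)(-2))
  = (5)(-3) - (-2)(8) + (-2)(-1)
  = 3

det(A) = (-2)(-30) - (-4)(69) + (5)(-3) - (2)(3) = 315

det(A) = 315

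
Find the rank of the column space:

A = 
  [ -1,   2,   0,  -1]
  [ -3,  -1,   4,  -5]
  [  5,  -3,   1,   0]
Row reduce:
R2 → R2 - (3)·R1
R3 → R3 + (5)·R1
R3 → R3 + (1)·R2
REF = 
  [ -1,   2,   0,  -1]
  [  0,  -7,   4,  -2]
  [  0,   0,   5,  -7]
Pivot columns: 1, 2, 3 → 3 pivots.
dim(Col(A)) = number of pivot columns = 3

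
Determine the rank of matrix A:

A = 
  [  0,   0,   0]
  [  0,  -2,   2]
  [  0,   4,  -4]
Row reduce:
Swap R1 ↔ R2
R3 → R3 + (2)·R1
REF = 
  [  0,  -2,   2]
  [  0,   0,   0]
  [  0,   0,   0]
Pivot columns: 2 → 1 pivot.

rank(A) = 1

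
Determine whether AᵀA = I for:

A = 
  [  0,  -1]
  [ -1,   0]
Yes

AᵀA = 
  [  1,   0]
  [  0,   1]
= I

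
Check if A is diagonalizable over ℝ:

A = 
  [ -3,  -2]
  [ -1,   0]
Yes

tr(A) = -3, det(A) = -2
Characteristic polynomial: λ² - tr(A)λ + det(A) = λ² + 3λ - 2
λ² + 3λ - 2 = 0  ⇒  λ = (-3 ± √((3)² - 4·(-2)))/2 = (-3 ± √(17))/2
  = (-3 + √17)/2,  (-3 - √17)/2
Eigenvalues: (-3 + √17)/2, (-3 - √17)/2  (≈ 0.5616, -3.562)
The two irrational eigenvalues are distinct (simple), so each has alg. mult. = geom. mult. = 1.
Sum of geometric multiplicities equals n, so A has n independent eigenvectors.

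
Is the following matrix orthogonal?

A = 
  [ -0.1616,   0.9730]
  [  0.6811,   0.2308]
No

AᵀA = 
  [  0.4900,   0]
  [  0,   1]
≠ I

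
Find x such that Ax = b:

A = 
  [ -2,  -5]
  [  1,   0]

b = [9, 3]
x = [3, -3]

Row reduce the augmented matrix [A|b]:
R2 → R2 + (1/2)·R1
REF = 
  [  -2,   -5,    9]
  [   0, -5/2, 15/2]

Back-substitution:
x₂ = (15/2) / (-5/2) = -3
x₁ = (9 - (-5)(-3)) / (-2) = 3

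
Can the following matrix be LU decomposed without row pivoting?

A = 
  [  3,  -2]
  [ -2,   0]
Yes.
A[1,1] = 3 ≠ 0, so Gaussian elimination proceeds without a row swap: multiplier ℓ₂₁ = (-2)/(3) = -2/3, and U[2,2] = 0 - (-2/3)(-2) = -4/3.
L = 
  [   1,    0]
  [-2/3,    1]
U = 
  [   3,   -2]
  [   0, -4/3]
Check row 2 of LU: [(-2/3)(3), (-2/3)(-2) + (-4/3)] = [-2, 0] = row 2 of A ✓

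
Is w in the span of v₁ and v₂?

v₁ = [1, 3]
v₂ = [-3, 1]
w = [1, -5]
Yes

Form the augmented matrix and row-reduce:
[v₁|v₂|w] = 
  [  1,  -3,   1]
  [  3,   1,  -5]
R2 → R2 - (3)·R1
REF = 
  [  1,  -3,   1]
  [  0,  10,  -8]

No row of the form [0 0 | nonzero], so the system is consistent. Back-substitution gives c₁ = -7/5, c₂ = -4/5: w = (-7/5)·v₁ + (-4/5)·v₂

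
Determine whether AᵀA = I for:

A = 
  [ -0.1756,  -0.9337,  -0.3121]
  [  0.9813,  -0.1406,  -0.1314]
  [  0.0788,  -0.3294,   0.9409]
Yes

AᵀA = 
  [  1,   0,   0]
  [  0,   1.0001,   0]
  [  0,   0,   1]
≈ I (equal to I up to the 4-dp rounding of the entries)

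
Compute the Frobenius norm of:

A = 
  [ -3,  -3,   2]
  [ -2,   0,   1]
||A||_F = 5.196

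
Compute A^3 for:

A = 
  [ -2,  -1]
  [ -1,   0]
A^3 = 
  [-12,  -5]
  [ -5,  -2]

A² = A·A:
A²[1,1] = (-2)(-2) + (-1)(-1) = 5
A²[1,2] = (-2)(-1) + (-1)(0) = 2
A²[2,1] = (-1)(-2) + (0)(-1) = 2
A²[2,2] = (-1)(-1) + (0)(0) = 1
A² = 
  [  5,   2]
  [  2,   1]

A^3 = A^2·A:
A^3[1,1] = (5)(-2) + (2)(-1) = -12
A^3[1,2] = (5)(-1) + (2)(0) = -5
A^3[2,1] = (2)(-2) + (1)(-1) = -5
A^3[2,2] = (2)(-1) + (1)(0) = -2
A^3 = 
  [-12,  -5]
  [ -5,  -2]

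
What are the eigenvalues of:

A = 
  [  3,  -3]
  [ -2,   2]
tr(A) = 5, det(A) = 0
Characteristic polynomial: λ² - tr(A)λ + det(A) = λ² - 5λ
λ² - 5λ = λ(λ - 5)

λ = 5, 0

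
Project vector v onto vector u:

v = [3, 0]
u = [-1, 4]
proj_u(v) = [3/17, -12/17]

v·u = (3)(-1) + (0)(4) = -3
u·u = (-1)² + (4)² = 17
proj_u(v) = (v·u / u·u) × u = (-3/17) × u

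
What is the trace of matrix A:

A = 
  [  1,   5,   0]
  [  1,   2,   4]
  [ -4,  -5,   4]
7

tr(A) = 1 + 2 + 4 = 7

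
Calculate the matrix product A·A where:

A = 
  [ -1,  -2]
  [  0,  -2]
A² = A·A:
A²[1,1] = (-1)(-1) + (-2)(0) = 1
A²[1,2] = (-1)(-2) + (-2)(-2) = 6
A²[2,1] = (0)(-1) + (-2)(0) = 0
A²[2,2] = (0)(-2) + (-2)(-2) = 4
A² = 
  [  1,   6]
  [  0,   4]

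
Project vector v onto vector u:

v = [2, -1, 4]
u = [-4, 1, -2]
proj_u(v) = [68/21, -17/21, 34/21]

v·u = (2)(-4) + (-1)(1) + (4)(-2) = -17
u·u = (-4)² + (1)² + (-2)² = 21
proj_u(v) = (v·u / u·u) × u = (-17/21) × u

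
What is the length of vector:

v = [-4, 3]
5

||v||₂ = √((-4)² + (3)²) = √25 = 5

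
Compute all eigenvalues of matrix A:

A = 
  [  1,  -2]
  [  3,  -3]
tr(A) = -2, det(A) = 3
Characteristic polynomial: λ² - tr(A)λ + det(A) = λ² + 2λ + 3
λ² + 2λ + 3 = 0  ⇒  λ = (-2 ± √((2)² - 4·(3)))/2 = (-2 ± √(-8))/2
  = -1 + i√2,  -1 - i√2

λ = -1 + i√2, -1 - i√2  (≈ -1 + 1.414i, -1 - 1.414i)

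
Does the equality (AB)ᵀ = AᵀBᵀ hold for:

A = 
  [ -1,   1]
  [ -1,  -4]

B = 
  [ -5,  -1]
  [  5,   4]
No

(AB)ᵀ = 
  [ 10, -15]
  [  5, -15]

AᵀBᵀ = 
  [  6,  -9]
  [ -1, -11]

The two matrices differ, so (AB)ᵀ ≠ AᵀBᵀ in general. The correct identity is (AB)ᵀ = BᵀAᵀ.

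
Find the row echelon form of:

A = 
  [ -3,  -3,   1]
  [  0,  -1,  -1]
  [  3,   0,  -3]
Row operations:
R3 → R3 + (1)·R1
R3 → R3 - (3)·R2

Resulting echelon form:
REF = 
  [ -3,  -3,   1]
  [  0,  -1,  -1]
  [  0,   0,   1]

Rank = 3 (number of non-zero pivot rows).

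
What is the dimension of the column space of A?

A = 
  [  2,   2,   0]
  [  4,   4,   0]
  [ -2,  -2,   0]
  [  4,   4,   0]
dim(Col(A)) = 1

Row reduce:
R2 → R2 - (2)·R1
R3 → R3 + (1)·R1
R4 → R4 - (2)·R1
REF = 
  [  2,   2,   0]
  [  0,   0,   0]
  [  0,   0,   0]
  [  0,   0,   0]
Pivot columns: 1 → 1 pivot.
dim(Col(A)) = number of pivot columns = 1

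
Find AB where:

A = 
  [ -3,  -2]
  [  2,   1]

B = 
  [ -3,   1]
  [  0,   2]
A is 2×2 and B is 2×2, so AB is 2×2. Each entry is (row of A)·(column of B):
AB[1,1] = (-3)(-3) + (-2)(0) = 9
AB[1,2] = (-3)(1) + (-2)(2) = -7
AB[2,1] = (2)(-3) + (1)(0) = -6
AB[2,2] = (2)(1) + (1)(2) = 4

AB = 
  [  9,  -7]
  [ -6,   4]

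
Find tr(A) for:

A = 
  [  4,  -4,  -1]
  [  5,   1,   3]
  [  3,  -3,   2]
7

tr(A) = 4 + 1 + 2 = 7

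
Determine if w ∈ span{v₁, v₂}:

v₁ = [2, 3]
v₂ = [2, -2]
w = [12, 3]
Yes

Form the augmented matrix and row-reduce:
[v₁|v₂|w] = 
  [  2,   2,  12]
  [  3,  -2,   3]
R2 → R2 - (3/2)·R1
REF = 
  [  2,   2,  12]
  [  0,  -5, -15]

No row of the form [0 0 | nonzero], so the system is consistent. Back-substitution gives c₁ = 3, c₂ = 3: w = (3)·v₁ + (3)·v₂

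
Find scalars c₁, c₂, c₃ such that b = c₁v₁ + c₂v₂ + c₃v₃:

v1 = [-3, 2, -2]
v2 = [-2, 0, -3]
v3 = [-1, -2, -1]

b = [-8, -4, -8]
c1 = 1, c2 = 1, c3 = 3

b = 1·v1 + 1·v2 + 3·v3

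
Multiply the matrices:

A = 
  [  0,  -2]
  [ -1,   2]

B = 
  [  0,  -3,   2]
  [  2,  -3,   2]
AB = 
  [ -4,   6,  -4]
  [  4,  -3,   2]

A is 2×2 and B is 2×3, so AB is 2×3. Each entry is (row of A)·(column of B):
AB[1,1] = (0)(0) + (-2)(2) = -4
AB[1,2] = (0)(-3) + (-2)(-3) = 6
AB[1,3] = (0)(2) + (-2)(2) = -4
AB[2,1] = (-1)(0) + (2)(2) = 4
AB[2,2] = (-1)(-3) + (2)(-3) = -3
AB[2,3] = (-1)(2) + (2)(2) = 2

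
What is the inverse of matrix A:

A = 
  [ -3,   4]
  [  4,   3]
det(A) = (-3)(3) - (4)(4) = -25
For a 2×2 matrix, A⁻¹ = (1/det(A)) · [[d, -b], [-c, a]]
    = (-1/25) · [[3, -4], [-4, -3]]

A⁻¹ = 
  [-3/25,  4/25]
  [ 4/25,  3/25]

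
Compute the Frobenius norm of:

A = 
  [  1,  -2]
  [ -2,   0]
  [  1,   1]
||A||_F = 3.317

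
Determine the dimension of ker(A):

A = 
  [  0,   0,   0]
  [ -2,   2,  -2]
nullity(A) = 2

Row reduce:
Swap R1 ↔ R2
REF = 
  [ -2,   2,  -2]
  [  0,   0,   0]
Pivot columns: 1 → 1 pivot.
rank(A) = 1, so nullity(A) = 3 - 1 = 2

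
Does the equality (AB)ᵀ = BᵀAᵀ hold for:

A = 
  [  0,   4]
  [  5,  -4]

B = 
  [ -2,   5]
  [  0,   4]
Yes

(AB)ᵀ = 
  [  0, -10]
  [ 16,   9]

BᵀAᵀ = 
  [  0, -10]
  [ 16,   9]

Both sides are equal — this is the standard identity (AB)ᵀ = BᵀAᵀ, which holds for all A, B.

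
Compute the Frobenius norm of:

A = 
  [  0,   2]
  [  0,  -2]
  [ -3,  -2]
||A||_F = 4.583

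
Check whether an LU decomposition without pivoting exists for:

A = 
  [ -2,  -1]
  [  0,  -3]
Yes.
A[1,1] = -2 ≠ 0, so Gaussian elimination proceeds without a row swap: multiplier ℓ₂₁ = (0)/(-2) = 0, and U[2,2] = -3 - (0)(-1) = -3.
L = 
  [  1,   0]
  [  0,   1]
U = 
  [ -2,  -1]
  [  0,  -3]
Check row 2 of LU: [(0)(-2), (0)(-1) + (-3)] = [0, -3] = row 2 of A ✓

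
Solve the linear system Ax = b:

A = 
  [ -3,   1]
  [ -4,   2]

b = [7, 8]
x = [-3, -2]

Row reduce the augmented matrix [A|b]:
R2 → R2 - (4/3)·R1
REF = 
  [  -3,    1,    7]
  [   0,  2/3, -4/3]

Back-substitution:
x₂ = (-4/3) / (2/3) = -2
x₁ = (7 - (1)(-2)) / (-3) = -3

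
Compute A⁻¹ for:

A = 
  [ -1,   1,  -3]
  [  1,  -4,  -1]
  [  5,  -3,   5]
det(A) = (-1)·((-4)(5) - (-1)(-3)) - (1)·((1)(5) - (-1)(5)) + (-3)·((1)(-3) - (-4)(5))
  = (-1)(-23) - (1)(10) + (-3)(17)
  = -38
det(A) = -38 ≠ 0, so A is invertible.

Cofactors Cᵢⱼ = (-1)ⁱ⁺ʲ·Mᵢⱼ:
C = 
  [-23, -10,  17]
  [  4,  10,   2]
  [-13,  -4,   3]

adj(A) = Cᵀ:
adj(A) = 
  [-23,   4, -13]
  [-10,  10,  -4]
  [ 17,   2,   3]

A⁻¹ = (-1/38) · adj(A):
A⁻¹ = 
  [ 23/38,  -2/19,  13/38]
  [  5/19,  -5/19,   2/19]
  [-17/38,  -1/19,  -3/38]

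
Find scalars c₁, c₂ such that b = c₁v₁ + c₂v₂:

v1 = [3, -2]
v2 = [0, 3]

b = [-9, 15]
c1 = -3, c2 = 3

b = -3·v1 + 3·v2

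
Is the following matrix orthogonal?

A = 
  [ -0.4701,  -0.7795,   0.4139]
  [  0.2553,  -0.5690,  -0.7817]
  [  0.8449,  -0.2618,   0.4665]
Yes

AᵀA = 
  [  1,   0,   0]
  [  0,   0.9999,   0]
  [  0,   0,   1]
≈ I (equal to I up to the 4-dp rounding of the entries)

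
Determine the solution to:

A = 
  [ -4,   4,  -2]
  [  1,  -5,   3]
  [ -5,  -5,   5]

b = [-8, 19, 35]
x = [-2, -3, 2]

Row reduce the augmented matrix [A|b]:
R2 → R2 + (1/4)·R1
R3 → R3 - (5/4)·R1
R3 → R3 - (5/2)·R2
REF = 
  [ -4,   4,  -2,  -8]
  [  0,  -4, 5/2,  17]
  [  0,   0, 5/4, 5/2]

Back-substitution:
x₃ = (5/2) / (5/4) = 2
x₂ = (17 - (5/2)(2)) / (-4) = -3
x₁ = (-8 - (4)(-3) - (-2)(2)) / (-4) = -2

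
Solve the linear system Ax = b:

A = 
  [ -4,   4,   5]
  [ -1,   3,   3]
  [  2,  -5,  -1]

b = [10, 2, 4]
Row reduce the augmented matrix [A|b]:
R2 → R2 - (1/4)·R1
R3 → R3 + (1/2)·R1
R3 → R3 + (3/2)·R2
REF = 
  [  -4,    4,    5,   10]
  [   0,    2,  7/4, -1/2]
  [   0,    0, 33/8, 33/4]

Back-substitution:
x₃ = (33/4) / (33/8) = 2
x₂ = (-1/2 - (7/4)(2)) / 2 = -2
x₁ = (10 - (4)(-2) - (5)(2)) / (-4) = -2

x = [-2, -2, 2]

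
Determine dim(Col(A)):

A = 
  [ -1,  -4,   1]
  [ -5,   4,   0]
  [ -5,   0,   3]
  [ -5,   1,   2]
Row reduce:
R2 → R2 - (5)·R1
R3 → R3 - (5)·R1
R4 → R4 - (5)·R1
R3 → R3 - (5/6)·R2
R4 → R4 - (7/8)·R2
R4 → R4 - (33/52)·R3
REF = 
  [  -1,   -4,    1]
  [   0,   24,   -5]
  [   0,    0, 13/6]
  [   0,    0,    0]
Pivot columns: 1, 2, 3 → 3 pivots.
dim(Col(A)) = number of pivot columns = 3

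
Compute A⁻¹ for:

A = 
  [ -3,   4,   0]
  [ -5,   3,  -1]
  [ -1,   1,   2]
det(A) = (-3)·((3)(2) - (-1)(1)) - (4)·((-5)(2) - (-1)(-1)) + (0)·((-5)(1) - (3)(-1))
  = (-3)(7) - (4)(-11) + (0)(-2)
  = 23
det(A) = 23 ≠ 0, so A is invertible.

Cofactors Cᵢⱼ = (-1)ⁱ⁺ʲ·Mᵢⱼ:
C = 
  [  7,  11,  -2]
  [ -8,  -6,  -1]
  [ -4,  -3,  11]

adj(A) = Cᵀ:
adj(A) = 
  [  7,  -8,  -4]
  [ 11,  -6,  -3]
  [ -2,  -1,  11]

A⁻¹ = (1/23) · adj(A):
A⁻¹ = 
  [ 7/23, -8/23, -4/23]
  [11/23, -6/23, -3/23]
  [-2/23, -1/23, 11/23]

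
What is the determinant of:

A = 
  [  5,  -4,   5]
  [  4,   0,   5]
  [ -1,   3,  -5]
-75

Cofactor expansion along row 1:
det(A) = (5)·((0)(-5) - (5)(3)) - (-4)·((4)(-5) - (5)(-1)) + (5)·((4)(3) - (0)(-1))
  = (5)(-15) - (-4)(-15) + (5)(12)
  = -75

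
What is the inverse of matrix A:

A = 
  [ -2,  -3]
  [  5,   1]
det(A) = (-2)(1) - (-3)(5) = 13
For a 2×2 matrix, A⁻¹ = (1/det(A)) · [[d, -b], [-c, a]]
    = (1/13) · [[1, 3], [-5, -2]]

A⁻¹ = 
  [ 1/13,  3/13]
  [-5/13, -2/13]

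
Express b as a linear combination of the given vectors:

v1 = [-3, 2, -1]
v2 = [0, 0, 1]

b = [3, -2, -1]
c1 = -1, c2 = -2

b = -1·v1 + -2·v2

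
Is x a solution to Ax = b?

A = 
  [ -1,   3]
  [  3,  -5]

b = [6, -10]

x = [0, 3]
No

Ax = [9, -15] ≠ b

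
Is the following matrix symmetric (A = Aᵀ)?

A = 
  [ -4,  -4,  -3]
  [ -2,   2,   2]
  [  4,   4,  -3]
No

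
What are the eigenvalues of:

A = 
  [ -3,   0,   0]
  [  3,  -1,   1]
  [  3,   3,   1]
λ = -2, 2, -3

Characteristic polynomial: det(λI - A) = λ³ + 3λ² - 4λ - 12
Testing integer divisors of the constant term: p(-2) = 0, so (λ + 2) is a factor:
p(λ) = (λ + 2)(λ² + λ - 6)
λ² + λ - 6 = (λ + 3)(λ - 2)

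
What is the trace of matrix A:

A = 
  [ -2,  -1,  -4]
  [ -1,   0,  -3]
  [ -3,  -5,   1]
-1

tr(A) = -2 + 0 + 1 = -1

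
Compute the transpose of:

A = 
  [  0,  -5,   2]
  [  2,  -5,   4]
Aᵀ = 
  [  0,   2]
  [ -5,  -5]
  [  2,   4]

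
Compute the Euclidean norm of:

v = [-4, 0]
4

||v||₂ = √((-4)² + (0)²) = √16 = 4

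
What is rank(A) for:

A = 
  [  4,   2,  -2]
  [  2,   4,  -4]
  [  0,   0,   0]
rank(A) = 2

Row reduce:
R2 → R2 - (1/2)·R1
REF = 
  [  4,   2,  -2]
  [  0,   3,  -3]
  [  0,   0,   0]
Pivot columns: 1, 2 → 2 pivots.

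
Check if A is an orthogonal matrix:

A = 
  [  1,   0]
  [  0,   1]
Yes

AᵀA = 
  [  1,   0]
  [  0,   1]
= I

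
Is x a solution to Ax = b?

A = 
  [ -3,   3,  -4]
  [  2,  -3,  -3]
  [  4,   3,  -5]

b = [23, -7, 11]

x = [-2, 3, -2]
Yes

Ax = [23, -7, 11] = b ✓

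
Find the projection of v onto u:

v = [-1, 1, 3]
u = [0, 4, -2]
v·u = (-1)(0) + (1)(4) + (3)(-2) = -2
u·u = (0)² + (4)² + (-2)² = 20
proj_u(v) = (v·u / u·u) × u = (-2/20) × u = (-1/10) × u

proj_u(v) = [0, -2/5, 1/5]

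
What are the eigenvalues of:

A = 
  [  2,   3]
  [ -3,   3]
λ = (5 + i√35)/2, (5 - i√35)/2  (≈ 2.5 + 2.958i, 2.5 - 2.958i)

tr(A) = 5, det(A) = 15
Characteristic polynomial: λ² - tr(A)λ + det(A) = λ² - 5λ + 15
λ² - 5λ + 15 = 0  ⇒  λ = (5 ± √((-5)² - 4·(15)))/2 = (5 ± √(-35))/2
  = (5 + i√35)/2,  (5 - i√35)/2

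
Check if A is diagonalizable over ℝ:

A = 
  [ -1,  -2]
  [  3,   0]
No

tr(A) = -1, det(A) = 6
Characteristic polynomial: λ² - tr(A)λ + det(A) = λ² + λ + 6
λ² + λ + 6 = 0  ⇒  λ = (-1 ± √((1)² - 4·(6)))/2 = (-1 ± √(-23))/2
  = (-1 + i√23)/2,  (-1 - i√23)/2
Eigenvalues: (-1 + i√23)/2, (-1 - i√23)/2  (≈ -0.5 + 2.398i, -0.5 - 2.398i)
Has complex eigenvalues (not diagonalizable over ℝ).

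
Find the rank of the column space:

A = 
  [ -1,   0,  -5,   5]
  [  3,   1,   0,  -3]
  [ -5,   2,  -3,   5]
Row reduce:
R2 → R2 + (3)·R1
R3 → R3 - (5)·R1
R3 → R3 - (2)·R2
REF = 
  [ -1,   0,  -5,   5]
  [  0,   1, -15,  12]
  [  0,   0,  52, -44]
Pivot columns: 1, 2, 3 → 3 pivots.
dim(Col(A)) = number of pivot columns = 3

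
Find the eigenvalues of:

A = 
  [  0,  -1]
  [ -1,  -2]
λ = -1 + √2, -1 - √2  (≈ 0.4142, -2.414)

tr(A) = -2, det(A) = -1
Characteristic polynomial: λ² - tr(A)λ + det(A) = λ² + 2λ - 1
λ² + 2λ - 1 = 0  ⇒  λ = (-2 ± √((2)² - 4·(-1)))/2 = (-2 ± √(8))/2
  = -1 + √2,  -1 - √2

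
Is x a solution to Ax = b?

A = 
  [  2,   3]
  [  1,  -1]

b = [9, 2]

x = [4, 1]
No

Ax = [11, 3] ≠ b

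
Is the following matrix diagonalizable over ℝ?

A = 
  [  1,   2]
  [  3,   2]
Yes

tr(A) = 3, det(A) = -4
Characteristic polynomial: λ² - tr(A)λ + det(A) = λ² - 3λ - 4
λ² - 3λ - 4 = (λ + 1)(λ - 4)
Eigenvalues: 4, -1
λ=-1: alg. mult. = 1, geom. mult. = 2 - rank(A - (-1)I) = 2 - 1 = 1
λ=4: alg. mult. = 1, geom. mult. = 2 - rank(A - (4)I) = 2 - 1 = 1
Sum of geometric multiplicities equals n, so A has n independent eigenvectors.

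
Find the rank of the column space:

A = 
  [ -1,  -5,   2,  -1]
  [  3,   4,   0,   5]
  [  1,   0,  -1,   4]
dim(Col(A)) = 3

Row reduce:
R2 → R2 + (3)·R1
R3 → R3 + (1)·R1
R3 → R3 - (5/11)·R2
REF = 
  [    -1,     -5,      2,     -1]
  [     0,    -11,      6,      2]
  [     0,      0, -19/11,  23/11]
Pivot columns: 1, 2, 3 → 3 pivots.
dim(Col(A)) = number of pivot columns = 3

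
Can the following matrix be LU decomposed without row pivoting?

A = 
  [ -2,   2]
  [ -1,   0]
Yes.
A[1,1] = -2 ≠ 0, so Gaussian elimination proceeds without a row swap: multiplier ℓ₂₁ = (-1)/(-2) = 1/2, and U[2,2] = 0 - (1/2)(2) = -1.
L = 
  [  1,   0]
  [1/2,   1]
U = 
  [ -2,   2]
  [  0,  -1]
Check row 2 of LU: [(1/2)(-2), (1/2)(2) + (-1)] = [-1, 0] = row 2 of A ✓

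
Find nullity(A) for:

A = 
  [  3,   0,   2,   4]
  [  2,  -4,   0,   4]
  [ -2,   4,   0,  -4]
nullity(A) = 2

Row reduce:
R2 → R2 - (2/3)·R1
R3 → R3 + (2/3)·R1
R3 → R3 + (1)·R2
REF = 
  [   3,    0,    2,    4]
  [   0,   -4, -4/3,  4/3]
  [   0,    0,    0,    0]
Pivot columns: 1, 2 → 2 pivots.
rank(A) = 2, so nullity(A) = 4 - 2 = 2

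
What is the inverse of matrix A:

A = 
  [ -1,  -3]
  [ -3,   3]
det(A) = (-1)(3) - (-3)(-3) = -12
For a 2×2 matrix, A⁻¹ = (1/det(A)) · [[d, -b], [-c, a]]
    = (-1/12) · [[3, 3], [3, -1]]

A⁻¹ = 
  [-1/4, -1/4]
  [-1/4, 1/12]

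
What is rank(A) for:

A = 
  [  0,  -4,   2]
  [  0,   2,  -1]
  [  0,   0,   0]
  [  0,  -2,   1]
Row reduce:
R2 → R2 + (1/2)·R1
R4 → R4 - (1/2)·R1
REF = 
  [  0,  -4,   2]
  [  0,   0,   0]
  [  0,   0,   0]
  [  0,   0,   0]
Pivot columns: 2 → 1 pivot.

rank(A) = 1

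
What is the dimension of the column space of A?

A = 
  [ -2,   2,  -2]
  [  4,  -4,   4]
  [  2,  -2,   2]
Row reduce:
R2 → R2 + (2)·R1
R3 → R3 + (1)·R1
REF = 
  [ -2,   2,  -2]
  [  0,   0,   0]
  [  0,   0,   0]
Pivot columns: 1 → 1 pivot.
dim(Col(A)) = number of pivot columns = 1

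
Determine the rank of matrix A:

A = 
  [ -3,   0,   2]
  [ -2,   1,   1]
Row reduce:
R2 → R2 - (2/3)·R1
REF = 
  [  -3,    0,    2]
  [   0,    1, -1/3]
Pivot columns: 1, 2 → 2 pivots.

rank(A) = 2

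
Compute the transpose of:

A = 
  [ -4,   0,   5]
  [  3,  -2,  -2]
Aᵀ = 
  [ -4,   3]
  [  0,  -2]
  [  5,  -2]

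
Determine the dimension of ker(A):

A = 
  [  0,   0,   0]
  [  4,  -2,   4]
nullity(A) = 2

Row reduce:
Swap R1 ↔ R2
REF = 
  [  4,  -2,   4]
  [  0,   0,   0]
Pivot columns: 1 → 1 pivot.
rank(A) = 1, so nullity(A) = 3 - 1 = 2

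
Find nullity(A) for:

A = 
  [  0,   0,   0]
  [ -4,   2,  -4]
nullity(A) = 2

Row reduce:
Swap R1 ↔ R2
REF = 
  [ -4,   2,  -4]
  [  0,   0,   0]
Pivot columns: 1 → 1 pivot.
rank(A) = 1, so nullity(A) = 3 - 1 = 2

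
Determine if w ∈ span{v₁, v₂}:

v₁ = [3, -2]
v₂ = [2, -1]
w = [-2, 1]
Yes

Form the augmented matrix and row-reduce:
[v₁|v₂|w] = 
  [  3,   2,  -2]
  [ -2,  -1,   1]
R2 → R2 + (2/3)·R1
REF = 
  [   3,    2,   -2]
  [   0,  1/3, -1/3]

No row of the form [0 0 | nonzero], so the system is consistent. Back-substitution gives c₁ = 0, c₂ = -1: w = (0)·v₁ + (-1)·v₂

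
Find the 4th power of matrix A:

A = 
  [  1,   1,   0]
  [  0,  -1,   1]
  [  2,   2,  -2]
A² = A·A:
A²[1,1] = (1)(1) + (1)(0) + (0)(2) = 1
A²[1,2] = (1)(1) + (1)(-1) + (0)(2) = 0
A²[1,3] = (1)(0) + (1)(1) + (0)(-2) = 1
A²[2,1] = (0)(1) + (-1)(0) + (1)(2) = 2
A²[2,2] = (0)(1) + (-1)(-1) + (1)(2) = 3
A²[2,3] = (0)(0) + (-1)(1) + (1)(-2) = -3
A²[3,1] = (2)(1) + (2)(0) + (-2)(2) = -2
A²[3,2] = (2)(1) + (2)(-1) + (-2)(2) = -4
A²[3,3] = (2)(0) + (2)(1) + (-2)(-2) = 6
A² = 
  [  1,   0,   1]
  [  2,   3,  -3]
  [ -2,  -4,   6]

A^3 = A^2·A:
A^3[1,1] = (1)(1) + (0)(0) + (1)(2) = 3
A^3[1,2] = (1)(1) + (0)(-1) + (1)(2) = 3
A^3[1,3] = (1)(0) + (0)(1) + (1)(-2) = -2
A^3[2,1] = (2)(1) + (3)(0) + (-3)(2) = -4
A^3[2,2] = (2)(1) + (3)(-1) + (-3)(2) = -7
A^3[2,3] = (2)(0) + (3)(1) + (-3)(-2) = 9
A^3[3,1] = (-2)(1) + (-4)(0) + (6)(2) = 10
A^3[3,2] = (-2)(1) + (-4)(-1) + (6)(2) = 14
A^3[3,3] = (-2)(0) + (-4)(1) + (6)(-2) = -16
A^3 = 
  [  3,   3,  -2]
  [ -4,  -7,   9]
  [ 10,  14, -16]

A^4 = A^3·A:
A^4[1,1] = (3)(1) + (3)(0) + (-2)(2) = -1
A^4[1,2] = (3)(1) + (3)(-1) + (-2)(2) = -4
A^4[1,3] = (3)(0) + (3)(1) + (-2)(-2) = 7
A^4[2,1] = (-4)(1) + (-7)(0) + (9)(2) = 14
A^4[2,2] = (-4)(1) + (-7)(-1) + (9)(2) = 21
A^4[2,3] = (-4)(0) + (-7)(1) + (9)(-2) = -25
A^4[3,1] = (10)(1) + (14)(0) + (-16)(2) = -22
A^4[3,2] = (10)(1) + (14)(-1) + (-16)(2) = -36
A^4[3,3] = (10)(0) + (14)(1) + (-16)(-2) = 46
A^4 = 
  [ -1,  -4,   7]
  [ 14,  21, -25]
  [-22, -36,  46]

Therefore
A^4 = 
  [ -1,  -4,   7]
  [ 14,  21, -25]
  [-22, -36,  46]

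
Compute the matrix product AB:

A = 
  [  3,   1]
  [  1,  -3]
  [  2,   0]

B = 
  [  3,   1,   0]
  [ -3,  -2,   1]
AB = 
  [  6,   1,   1]
  [ 12,   7,  -3]
  [  6,   2,   0]

A is 3×2 and B is 2×3, so AB is 3×3. Each entry is (row of A)·(column of B):
AB[1,1] = (3)(3) + (1)(-3) = 6
AB[1,2] = (3)(1) + (1)(-2) = 1
AB[1,3] = (3)(0) + (1)(1) = 1
AB[2,1] = (1)(3) + (-3)(-3) = 12
AB[2,2] = (1)(1) + (-3)(-2) = 7
AB[2,3] = (1)(0) + (-3)(1) = -3
AB[3,1] = (2)(3) + (0)(-3) = 6
AB[3,2] = (2)(1) + (0)(-2) = 2
AB[3,3] = (2)(0) + (0)(1) = 0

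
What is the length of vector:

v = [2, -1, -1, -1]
2.646

||v||₂ = √((2)² + (-1)² + (-1)² + (-1)²) = √7 = 2.646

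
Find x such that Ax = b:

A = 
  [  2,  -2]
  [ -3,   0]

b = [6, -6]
x = [2, -1]

Row reduce the augmented matrix [A|b]:
R2 → R2 + (3/2)·R1
REF = 
  [  2,  -2,   6]
  [  0,  -3,   3]

Back-substitution:
x₂ = 3 / (-3) = -1
x₁ = (6 - (-2)(-1)) / 2 = 2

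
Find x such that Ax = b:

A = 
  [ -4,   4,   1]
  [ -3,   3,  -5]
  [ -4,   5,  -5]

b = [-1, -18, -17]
Row reduce the augmented matrix [A|b]:
R2 → R2 - (3/4)·R1
R3 → R3 - (1)·R1
Swap R2 ↔ R3
REF = 
  [   -4,     4,     1,    -1]
  [    0,     1,    -6,   -16]
  [    0,     0, -23/4, -69/4]

Back-substitution:
x₃ = (-69/4) / (-23/4) = 3
x₂ = (-16 - (-6)(3)) / 1 = 2
x₁ = (-1 - (4)(2) - (1)(3)) / (-4) = 3

x = [3, 2, 3]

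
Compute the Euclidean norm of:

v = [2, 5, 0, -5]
7.348

||v||₂ = √((2)² + (5)² + (0)² + (-5)²) = √54 = 7.348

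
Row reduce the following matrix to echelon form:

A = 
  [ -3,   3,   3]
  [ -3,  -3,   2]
Row operations:
R2 → R2 - (1)·R1

Resulting echelon form:
REF = 
  [ -3,   3,   3]
  [  0,  -6,  -1]

Rank = 2 (number of non-zero pivot rows).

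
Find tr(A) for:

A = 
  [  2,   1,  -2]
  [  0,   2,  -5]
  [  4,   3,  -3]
1

tr(A) = 2 + 2 + -3 = 1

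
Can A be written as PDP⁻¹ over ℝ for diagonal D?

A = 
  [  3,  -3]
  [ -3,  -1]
Yes

tr(A) = 2, det(A) = -12
Characteristic polynomial: λ² - tr(A)λ + det(A) = λ² - 2λ - 12
λ² - 2λ - 12 = 0  ⇒  λ = (2 ± √((-2)² - 4·(-12)))/2 = (2 ± √(52))/2
  = 1 + √13,  1 - √13
Eigenvalues: 1 + √13, 1 - √13  (≈ 4.606, -2.606)
The two irrational eigenvalues are distinct (simple), so each has alg. mult. = geom. mult. = 1.
Sum of geometric multiplicities equals n, so A has n independent eigenvectors.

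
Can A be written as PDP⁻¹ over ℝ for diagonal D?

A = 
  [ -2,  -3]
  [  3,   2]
No

tr(A) = 0, det(A) = 5
Characteristic polynomial: λ² - tr(A)λ + det(A) = λ² + 5
λ² + 5 = 0  ⇒  λ = (0 ± √((0)² - 4·(5)))/2 = (0 ± √(-20))/2
  = i√5,  -i√5
Eigenvalues: i√5, -i√5  (≈ 0 + 2.236i, 0 - 2.236i)
Has complex eigenvalues (not diagonalizable over ℝ).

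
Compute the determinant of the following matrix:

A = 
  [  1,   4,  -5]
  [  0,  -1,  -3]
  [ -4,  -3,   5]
54

Cofactor expansion along row 1:
det(A) = (1)·((-1)(5) - (-3)(-3)) - (4)·((0)(5) - (-3)(-4)) + (-5)·((0)(-3) - (-1)(-4))
  = (1)(-14) - (4)(-12) + (-5)(-4)
  = 54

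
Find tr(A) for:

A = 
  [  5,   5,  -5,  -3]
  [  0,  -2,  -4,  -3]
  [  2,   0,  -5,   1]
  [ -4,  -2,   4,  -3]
-5

tr(A) = 5 + -2 + -5 + -3 = -5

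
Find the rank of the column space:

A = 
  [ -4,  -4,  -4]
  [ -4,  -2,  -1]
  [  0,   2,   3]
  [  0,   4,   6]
dim(Col(A)) = 2

Row reduce:
R2 → R2 - (1)·R1
R3 → R3 - (1)·R2
R4 → R4 - (2)·R2
REF = 
  [ -4,  -4,  -4]
  [  0,   2,   3]
  [  0,   0,   0]
  [  0,   0,   0]
Pivot columns: 1, 2 → 2 pivots.
dim(Col(A)) = number of pivot columns = 2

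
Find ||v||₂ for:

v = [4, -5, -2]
6.708

||v||₂ = √((4)² + (-5)² + (-2)²) = √45 = 6.708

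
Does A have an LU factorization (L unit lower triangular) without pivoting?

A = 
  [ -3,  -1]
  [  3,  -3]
Yes.
A[1,1] = -3 ≠ 0, so Gaussian elimination proceeds without a row swap: multiplier ℓ₂₁ = (3)/(-3) = -1, and U[2,2] = -3 - (-1)(-1) = -4.
L = 
  [  1,   0]
  [ -1,   1]
U = 
  [ -3,  -1]
  [  0,  -4]
Check row 2 of LU: [(-1)(-3), (-1)(-1) + (-4)] = [3, -3] = row 2 of A ✓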